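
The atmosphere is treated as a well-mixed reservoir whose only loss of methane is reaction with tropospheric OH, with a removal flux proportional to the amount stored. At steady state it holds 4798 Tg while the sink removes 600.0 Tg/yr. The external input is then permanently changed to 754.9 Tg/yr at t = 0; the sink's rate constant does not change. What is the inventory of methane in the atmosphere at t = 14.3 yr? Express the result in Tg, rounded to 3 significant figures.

5830 Tg

The sink rate constant is k = F₀/M₀ = 600.0/4798 = 0.1251 yr⁻¹.
Solving dM/dt = F₁ − kM with M(0) = M₀ gives M(t) = F₁/k + (M₀ − F₁/k)·e^(−kt).
F₁/k = 754.9/0.1251 = 6036.7 Tg; kt = 0.1251 × 14.3 = 1.788, e^(−kt) = 0.1673.
M(14.3) = 6036.7 + (4798 − 6036.7) × 0.1673 = 6036.7 − 207.2 = 5829.5 Tg.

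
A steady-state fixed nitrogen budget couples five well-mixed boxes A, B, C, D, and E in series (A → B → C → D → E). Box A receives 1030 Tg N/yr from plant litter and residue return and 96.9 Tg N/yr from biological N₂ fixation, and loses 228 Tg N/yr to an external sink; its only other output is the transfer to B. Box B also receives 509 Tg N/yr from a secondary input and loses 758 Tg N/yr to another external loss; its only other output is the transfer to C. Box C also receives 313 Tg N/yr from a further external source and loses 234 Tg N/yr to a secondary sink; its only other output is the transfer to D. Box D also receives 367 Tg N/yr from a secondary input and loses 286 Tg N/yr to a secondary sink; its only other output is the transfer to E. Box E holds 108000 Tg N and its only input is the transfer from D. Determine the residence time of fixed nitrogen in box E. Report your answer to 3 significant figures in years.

133 yr

Box A: F(A→B) = (1030 + 96.9) − 228 = 898.90 Tg N/yr.
Box B: F(B→C) = (898.90 + 509) − 758 = 649.90 Tg N/yr.
Box C: F(C→D) = (649.90 + 313) − 234 = 728.90 Tg N/yr.
Box D: F(D→E) = (728.90 + 367) − 286 = 809.90 Tg N/yr.
Box E throughput = its input = 809.90 Tg N/yr; τ = 108000 / 809.90 = 133.3 yr.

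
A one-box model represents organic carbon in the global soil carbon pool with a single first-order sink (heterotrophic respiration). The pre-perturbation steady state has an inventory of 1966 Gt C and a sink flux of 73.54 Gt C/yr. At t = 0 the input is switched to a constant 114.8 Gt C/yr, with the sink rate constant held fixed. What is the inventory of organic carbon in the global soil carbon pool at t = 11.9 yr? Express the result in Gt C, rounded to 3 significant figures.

The sink rate constant is k = F₀/M₀ = 73.54/1966 = 0.03741 yr⁻¹.
Solving dM/dt = F₁ − kM with M(0) = M₀ gives M(t) = F₁/k + (M₀ − F₁/k)·e^(−kt).
F₁/k = 114.8/0.03741 = 3069.0 Gt C; kt = 0.03741 × 11.9 = 0.4451, e^(−kt) = 0.6407.
M(11.9) = 3069.0 + (1966 − 3069.0) × 0.6407 = 3069.0 − 706.8 = 2362.3 Gt C.

2360 Gt C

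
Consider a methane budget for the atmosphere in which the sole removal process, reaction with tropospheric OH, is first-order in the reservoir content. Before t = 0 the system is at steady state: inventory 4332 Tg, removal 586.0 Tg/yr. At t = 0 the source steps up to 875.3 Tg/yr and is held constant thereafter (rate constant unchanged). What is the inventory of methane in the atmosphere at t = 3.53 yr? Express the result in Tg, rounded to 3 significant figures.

5140 Tg

Residence time τ = M₀/F₀ = 7.392 yr. The eventual steady state is M_∞ = M₀·(F₁/F₀) = 4332 × 875.3/586.0 = 6470.6 Tg.
The anomaly ΔM(t) = M(t) − M_∞ decays as ΔM₀·e^(−t/τ) with ΔM₀ = 4332 − 6470.6 = −2139 Tg.
At t = 3.53 yr, e^(−t/τ) = e^(−0.4775) = 0.6203, so ΔM = −1327 Tg and M = 6470.6 − 1327 = 5144.0 Tg.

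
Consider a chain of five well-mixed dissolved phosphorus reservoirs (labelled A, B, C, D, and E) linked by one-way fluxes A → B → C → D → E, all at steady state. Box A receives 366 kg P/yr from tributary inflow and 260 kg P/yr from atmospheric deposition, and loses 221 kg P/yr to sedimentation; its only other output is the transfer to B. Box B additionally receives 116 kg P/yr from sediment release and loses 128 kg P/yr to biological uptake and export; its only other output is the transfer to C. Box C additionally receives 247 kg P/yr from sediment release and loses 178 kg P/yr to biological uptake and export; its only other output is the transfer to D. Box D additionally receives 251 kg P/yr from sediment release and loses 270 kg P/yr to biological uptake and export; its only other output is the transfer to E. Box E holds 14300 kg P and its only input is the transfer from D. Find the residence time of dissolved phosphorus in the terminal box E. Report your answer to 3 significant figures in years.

Box A: F(A→B) = (366 + 260) − 221 = 405.00 kg P/yr.
Box B: F(B→C) = (405.00 + 116) − 128 = 393.00 kg P/yr.
Box C: F(C→D) = (393.00 + 247) − 178 = 462.00 kg P/yr.
Box D: F(D→E) = (462.00 + 251) − 270 = 443.00 kg P/yr.
Box E throughput = its input = 443.00 kg P/yr; τ = 14300 / 443.00 = 32.28 yr.

32.3 yr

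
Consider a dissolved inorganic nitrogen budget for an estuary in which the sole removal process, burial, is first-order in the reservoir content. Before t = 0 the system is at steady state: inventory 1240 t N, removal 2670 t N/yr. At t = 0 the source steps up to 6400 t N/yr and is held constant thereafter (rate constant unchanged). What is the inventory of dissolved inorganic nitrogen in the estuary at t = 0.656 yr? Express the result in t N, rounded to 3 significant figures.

2550 t N

τ = M₀/F₀ = 1240/2670 = 0.4644 yr; rate constant k = 1/τ.
New steady state M_∞ = F₁/k = F₁·τ = 6400 × 0.4644 = 2972.3 t N.
M(t) = M_∞ + (M₀ − M_∞)·e^(−t/τ); t/τ = 0.656/0.4644 = 1.413, so e^(−t/τ) = 0.2435.
M(t) = 2972.3 − 1732 × 0.2435 = 2550.4 t N.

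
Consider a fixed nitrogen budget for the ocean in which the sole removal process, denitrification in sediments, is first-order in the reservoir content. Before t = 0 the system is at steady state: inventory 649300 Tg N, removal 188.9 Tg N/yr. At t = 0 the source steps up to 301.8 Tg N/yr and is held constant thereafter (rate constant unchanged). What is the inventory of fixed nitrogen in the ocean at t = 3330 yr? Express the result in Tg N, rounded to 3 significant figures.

The sink rate constant is k = F₀/M₀ = 188.9/649300 = 0.0002909 yr⁻¹.
Solving dM/dt = F₁ − kM with M(0) = M₀ gives M(t) = F₁/k + (M₀ − F₁/k)·e^(−kt).
F₁/k = 301.8/0.0002909 = 1.0374×10^6 Tg N; kt = 0.0002909 × 3330 = 0.9688, e^(−kt) = 0.3795.
M(3330) = 1.0374×10^6 + (649300 − 1.0374×10^6) × 0.3795 = 1.0374×10^6 − 147300 = 890080 Tg N.

890000 Tg N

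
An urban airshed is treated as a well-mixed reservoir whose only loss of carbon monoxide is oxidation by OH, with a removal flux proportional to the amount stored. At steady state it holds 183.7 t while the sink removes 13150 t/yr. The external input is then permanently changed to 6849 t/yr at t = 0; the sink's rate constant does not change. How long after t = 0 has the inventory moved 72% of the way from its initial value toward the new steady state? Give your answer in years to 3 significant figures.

τ = M₀/F₀ = 183.7/13150 = 0.01397 yr.
The remaining gap fraction is e^(−t/τ); 72% covered ⇒ e^(−t/τ) = 0.280.
t = −τ ln(0.280) = 0.01397 × 1.273 = 0.01778 yr.

0.0178 yr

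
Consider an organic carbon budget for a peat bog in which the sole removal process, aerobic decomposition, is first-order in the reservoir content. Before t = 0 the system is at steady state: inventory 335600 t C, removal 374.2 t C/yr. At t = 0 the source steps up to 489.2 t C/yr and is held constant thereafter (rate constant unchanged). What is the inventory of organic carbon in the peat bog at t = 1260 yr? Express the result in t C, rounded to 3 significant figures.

413000 t C

The sink rate constant is k = F₀/M₀ = 374.2/335600 = 0.001115 yr⁻¹.
Solving dM/dt = F₁ − kM with M(0) = M₀ gives M(t) = F₁/k + (M₀ − F₁/k)·e^(−kt).
F₁/k = 489.2/0.001115 = 438740 t C; kt = 0.001115 × 1260 = 1.405, e^(−kt) = 0.2454.
M(1260) = 438740 + (335600 − 438740) × 0.2454 = 438740 − 25310 = 413430 t C.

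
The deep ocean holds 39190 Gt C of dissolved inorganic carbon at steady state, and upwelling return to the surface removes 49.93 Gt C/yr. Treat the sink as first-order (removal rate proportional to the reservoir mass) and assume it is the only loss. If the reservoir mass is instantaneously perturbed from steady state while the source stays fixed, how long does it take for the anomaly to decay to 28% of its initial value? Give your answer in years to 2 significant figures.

For a linear reservoir the anomaly decays as exp(−t/τ) with τ = M/F = 39190/49.93 = 784.9 yr.
exp(−t/τ) = 0.28 ⇒ t = −τ ln(0.28) = 784.9 × 1.273 = 999.1 yr.

1000 yr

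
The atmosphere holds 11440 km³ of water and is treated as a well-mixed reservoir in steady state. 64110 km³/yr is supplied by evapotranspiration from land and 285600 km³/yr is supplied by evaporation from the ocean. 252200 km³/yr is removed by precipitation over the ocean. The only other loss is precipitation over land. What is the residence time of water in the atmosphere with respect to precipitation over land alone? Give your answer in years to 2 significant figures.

At steady state ΣF_in = ΣF_out.
ΣF_in = 64110 + 285600 = 349710 km³/yr.
Precipitation over land flux = ΣF_in − (252200) = 349710 − 252200 = 97510 km³/yr.
τ = M / F = 11440 / 97510 = 0.1173 yr.

0.12 yr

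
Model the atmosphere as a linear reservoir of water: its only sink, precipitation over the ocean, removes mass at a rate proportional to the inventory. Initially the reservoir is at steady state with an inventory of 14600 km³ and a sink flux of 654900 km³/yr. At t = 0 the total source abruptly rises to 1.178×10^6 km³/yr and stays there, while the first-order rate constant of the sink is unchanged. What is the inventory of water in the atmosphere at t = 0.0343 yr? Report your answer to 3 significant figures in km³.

23800 km³

Residence time τ = M₀/F₀ = 0.02229 yr. The eventual steady state is M_∞ = M₀·(F₁/F₀) = 14600 × 1.178×10^6/654900 = 26262 km³.
The anomaly ΔM(t) = M(t) − M_∞ decays as ΔM₀·e^(−t/τ) with ΔM₀ = 14600 − 26262 = −11660 km³.
At t = 0.0343 yr, e^(−t/τ) = e^(−1.539) = 0.2147, so ΔM = −2504 km³ and M = 26262 − 2504 = 23758 km³.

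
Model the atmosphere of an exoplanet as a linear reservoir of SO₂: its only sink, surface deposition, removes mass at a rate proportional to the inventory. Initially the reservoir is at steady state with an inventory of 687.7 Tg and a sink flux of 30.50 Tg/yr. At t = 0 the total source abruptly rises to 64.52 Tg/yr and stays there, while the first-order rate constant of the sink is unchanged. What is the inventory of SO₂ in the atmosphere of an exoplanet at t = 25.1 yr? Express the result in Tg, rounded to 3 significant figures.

1200 Tg

Residence time τ = M₀/F₀ = 22.55 yr. The eventual steady state is M_∞ = M₀·(F₁/F₀) = 687.7 × 64.52/30.50 = 1454.8 Tg.
The anomaly ΔM(t) = M(t) − M_∞ decays as ΔM₀·e^(−t/τ) with ΔM₀ = 687.7 − 1454.8 = −767.1 Tg.
At t = 25.1 yr, e^(−t/τ) = e^(−1.113) = 0.3285, so ΔM = −252.0 Tg and M = 1454.8 − 252.0 = 1202.8 Tg.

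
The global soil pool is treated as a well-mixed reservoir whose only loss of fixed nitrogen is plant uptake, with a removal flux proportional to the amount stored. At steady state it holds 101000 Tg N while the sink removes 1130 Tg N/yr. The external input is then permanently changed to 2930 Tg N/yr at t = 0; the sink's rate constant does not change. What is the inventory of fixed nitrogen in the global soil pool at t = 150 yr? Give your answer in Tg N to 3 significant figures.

232000 Tg N

The sink rate constant is k = F₀/M₀ = 1130/101000 = 0.01119 yr⁻¹.
Solving dM/dt = F₁ − kM with M(0) = M₀ gives M(t) = F₁/k + (M₀ − F₁/k)·e^(−kt).
F₁/k = 2930/0.01119 = 261880 Tg N; kt = 0.01119 × 150 = 1.678, e^(−kt) = 0.1867.
M(150) = 261880 + (101000 − 261880) × 0.1867 = 261880 − 30040 = 231850 Tg N.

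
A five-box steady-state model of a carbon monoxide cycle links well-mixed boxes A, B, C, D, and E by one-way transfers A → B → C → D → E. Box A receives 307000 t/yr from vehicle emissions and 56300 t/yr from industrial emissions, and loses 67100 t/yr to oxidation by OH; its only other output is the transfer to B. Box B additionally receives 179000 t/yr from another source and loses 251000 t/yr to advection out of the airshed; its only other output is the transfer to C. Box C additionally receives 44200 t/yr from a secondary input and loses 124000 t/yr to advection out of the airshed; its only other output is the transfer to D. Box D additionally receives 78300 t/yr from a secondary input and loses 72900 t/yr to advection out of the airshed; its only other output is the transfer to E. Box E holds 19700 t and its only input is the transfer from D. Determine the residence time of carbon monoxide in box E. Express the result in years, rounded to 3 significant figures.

0.132 yr

Box A: F(A→B) = (307000 + 56300) − 67100 = 296200 t/yr.
Box B: F(B→C) = (296200 + 179000) − 251000 = 224200 t/yr.
Box C: F(C→D) = (224200 + 44200) − 124000 = 144400 t/yr.
Box D: F(D→E) = (144400 + 78300) − 72900 = 149800 t/yr.
Box E throughput = its input = 149800 t/yr; τ = 19700 / 149800 = 0.1315 yr.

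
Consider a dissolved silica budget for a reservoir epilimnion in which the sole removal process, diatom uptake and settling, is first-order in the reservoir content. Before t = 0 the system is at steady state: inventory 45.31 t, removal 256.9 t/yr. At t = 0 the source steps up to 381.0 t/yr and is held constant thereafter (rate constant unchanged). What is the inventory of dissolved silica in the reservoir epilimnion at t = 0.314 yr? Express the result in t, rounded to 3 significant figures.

63.5 t

τ = M₀/F₀ = 45.31/256.9 = 0.1764 yr; rate constant k = 1/τ.
New steady state M_∞ = F₁/k = F₁·τ = 381.0 × 0.1764 = 67.198 t.
M(t) = M_∞ + (M₀ − M_∞)·e^(−t/τ); t/τ = 0.314/0.1764 = 1.780, so e^(−t/τ) = 0.1686.
M(t) = 67.198 − 21.89 × 0.1686 = 63.508 t.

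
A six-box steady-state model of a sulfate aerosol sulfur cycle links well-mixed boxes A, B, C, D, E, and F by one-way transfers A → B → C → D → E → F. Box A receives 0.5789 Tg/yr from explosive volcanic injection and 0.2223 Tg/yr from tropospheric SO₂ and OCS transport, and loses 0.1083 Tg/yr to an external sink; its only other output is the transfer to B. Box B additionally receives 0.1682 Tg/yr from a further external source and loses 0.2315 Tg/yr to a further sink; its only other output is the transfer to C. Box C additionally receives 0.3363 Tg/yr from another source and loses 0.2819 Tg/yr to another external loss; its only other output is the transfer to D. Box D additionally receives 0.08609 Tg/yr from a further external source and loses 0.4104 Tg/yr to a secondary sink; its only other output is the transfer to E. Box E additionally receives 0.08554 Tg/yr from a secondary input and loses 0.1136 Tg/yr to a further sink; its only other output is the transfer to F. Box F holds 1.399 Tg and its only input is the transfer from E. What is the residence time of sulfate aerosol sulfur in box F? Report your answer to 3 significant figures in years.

Box A: F(A→B) = (0.5789 + 0.2223) − 0.1083 = 0.69290 Tg/yr.
Box B: F(B→C) = (0.69290 + 0.1682) − 0.2315 = 0.62960 Tg/yr.
Box C: F(C→D) = (0.62960 + 0.3363) − 0.2819 = 0.68400 Tg/yr.
Box D: F(D→E) = (0.68400 + 0.08609) − 0.4104 = 0.35969 Tg/yr.
Box E: F(E→F) = (0.35969 + 0.08554) − 0.1136 = 0.33163 Tg/yr.
Box F throughput = its input = 0.33163 Tg/yr; τ = 1.399 / 0.33163 = 4.219 yr.

4.22 yr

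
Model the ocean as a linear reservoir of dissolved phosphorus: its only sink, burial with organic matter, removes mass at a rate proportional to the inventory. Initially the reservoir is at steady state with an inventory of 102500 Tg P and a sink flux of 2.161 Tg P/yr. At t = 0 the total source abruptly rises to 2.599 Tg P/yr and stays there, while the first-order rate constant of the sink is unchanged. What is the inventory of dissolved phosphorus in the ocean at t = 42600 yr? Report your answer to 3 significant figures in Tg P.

115000 Tg P

Residence time τ = M₀/F₀ = 47430 yr. The eventual steady state is M_∞ = M₀·(F₁/F₀) = 102500 × 2.599/2.161 = 123280 Tg P.
The anomaly ΔM(t) = M(t) − M_∞ decays as ΔM₀·e^(−t/τ) with ΔM₀ = 102500 − 123280 = −20780 Tg P.
At t = 42600 yr, e^(−t/τ) = e^(−0.8981) = 0.4073, so ΔM = −8462 Tg P and M = 123280 − 8462 = 114810 Tg P.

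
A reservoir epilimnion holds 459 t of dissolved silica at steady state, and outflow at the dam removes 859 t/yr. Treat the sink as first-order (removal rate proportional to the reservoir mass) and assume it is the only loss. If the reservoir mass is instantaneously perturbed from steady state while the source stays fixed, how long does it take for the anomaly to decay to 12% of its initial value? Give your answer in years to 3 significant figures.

1.13 yr

For a linear reservoir the anomaly decays as exp(−t/τ) with τ = M/F = 459/859 = 0.5343 yr.
exp(−t/τ) = 0.12 ⇒ t = −τ ln(0.12) = 0.5343 × 2.120 = 1.133 yr.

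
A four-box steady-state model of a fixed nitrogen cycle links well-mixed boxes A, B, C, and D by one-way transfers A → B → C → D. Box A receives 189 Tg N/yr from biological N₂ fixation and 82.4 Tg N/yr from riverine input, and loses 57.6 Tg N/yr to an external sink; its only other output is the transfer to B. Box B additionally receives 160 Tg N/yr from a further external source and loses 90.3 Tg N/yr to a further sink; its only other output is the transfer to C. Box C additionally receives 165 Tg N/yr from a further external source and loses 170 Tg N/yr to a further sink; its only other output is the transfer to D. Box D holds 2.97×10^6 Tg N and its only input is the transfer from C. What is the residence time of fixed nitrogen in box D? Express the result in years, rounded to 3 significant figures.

10700 yr

Box A: F(A→B) = (189 + 82.4) − 57.6 = 213.80 Tg N/yr.
Box B: F(B→C) = (213.80 + 160) − 90.3 = 283.50 Tg N/yr.
Box C: F(C→D) = (283.50 + 165) − 170 = 278.50 Tg N/yr.
Box D throughput = its input = 278.50 Tg N/yr; τ = 2.97×10^6 / 278.50 = 10660 yr.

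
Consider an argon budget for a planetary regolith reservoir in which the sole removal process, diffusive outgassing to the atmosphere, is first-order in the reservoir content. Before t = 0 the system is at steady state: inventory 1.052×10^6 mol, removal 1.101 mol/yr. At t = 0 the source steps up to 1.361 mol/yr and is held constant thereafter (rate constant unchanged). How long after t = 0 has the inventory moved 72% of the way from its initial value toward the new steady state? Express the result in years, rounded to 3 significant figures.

1.22×10^6 yr

τ = M₀/F₀ = 1.052×10^6/1.101 = 955500 yr.
The remaining gap fraction is e^(−t/τ); 72% covered ⇒ e^(−t/τ) = 0.280.
t = −τ ln(0.280) = 955500 × 1.273 = 1.216×10^6 yr.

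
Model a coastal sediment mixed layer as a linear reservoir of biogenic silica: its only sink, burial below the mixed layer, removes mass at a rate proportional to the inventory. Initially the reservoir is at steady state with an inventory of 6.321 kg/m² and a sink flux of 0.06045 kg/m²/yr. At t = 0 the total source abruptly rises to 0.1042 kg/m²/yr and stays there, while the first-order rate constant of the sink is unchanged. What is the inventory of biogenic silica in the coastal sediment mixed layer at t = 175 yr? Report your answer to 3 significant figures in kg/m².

10.0 kg/m²

The sink rate constant is k = F₀/M₀ = 0.06045/6.321 = 0.009563 yr⁻¹.
Solving dM/dt = F₁ − kM with M(0) = M₀ gives M(t) = F₁/k + (M₀ − F₁/k)·e^(−kt).
F₁/k = 0.1042/0.009563 = 10.896 kg/m²; kt = 0.009563 × 175 = 1.674, e^(−kt) = 0.1876.
M(175) = 10.896 + (6.321 − 10.896) × 0.1876 = 10.896 − 0.8581 = 10.038 kg/m².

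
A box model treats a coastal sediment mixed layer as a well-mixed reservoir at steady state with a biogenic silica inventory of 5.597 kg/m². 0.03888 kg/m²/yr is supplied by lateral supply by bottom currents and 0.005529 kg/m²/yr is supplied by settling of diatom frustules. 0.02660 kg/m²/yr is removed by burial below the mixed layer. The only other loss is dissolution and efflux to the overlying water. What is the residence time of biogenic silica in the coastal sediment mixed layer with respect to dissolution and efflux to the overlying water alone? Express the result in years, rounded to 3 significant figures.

314 yr

At steady state ΣF_in = ΣF_out.
ΣF_in = 0.03888 + 0.005529 = 0.044409 kg/m²/yr.
Dissolution and efflux to the overlying water flux = ΣF_in − (0.02660) = 0.044409 − 0.02660 = 0.01781 kg/m²/yr.
τ = M / F = 5.597 / 0.01781 = 314.3 yr.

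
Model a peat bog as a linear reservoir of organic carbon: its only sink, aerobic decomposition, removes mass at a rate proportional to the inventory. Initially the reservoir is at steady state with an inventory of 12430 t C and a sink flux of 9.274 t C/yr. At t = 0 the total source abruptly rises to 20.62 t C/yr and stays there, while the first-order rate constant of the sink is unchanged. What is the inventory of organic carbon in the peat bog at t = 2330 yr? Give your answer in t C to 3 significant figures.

25000 t C

τ = M₀/F₀ = 12430/9.274 = 1340 yr; rate constant k = 1/τ.
New steady state M_∞ = F₁/k = F₁·τ = 20.62 × 1340 = 27637 t C.
M(t) = M_∞ + (M₀ − M_∞)·e^(−t/τ); t/τ = 2330/1340 = 1.738, so e^(−t/τ) = 0.1758.
M(t) = 27637 − 15210 × 0.1758 = 24964 t C.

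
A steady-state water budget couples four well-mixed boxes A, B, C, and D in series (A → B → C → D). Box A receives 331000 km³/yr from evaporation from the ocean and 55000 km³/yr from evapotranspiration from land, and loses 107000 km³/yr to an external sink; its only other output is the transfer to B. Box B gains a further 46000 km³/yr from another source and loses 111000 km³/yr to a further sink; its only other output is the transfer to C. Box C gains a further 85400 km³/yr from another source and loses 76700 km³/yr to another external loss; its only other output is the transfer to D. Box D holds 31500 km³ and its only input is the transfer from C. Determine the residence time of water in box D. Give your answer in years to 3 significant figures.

0.141 yr

Box A: F(A→B) = (331000 + 55000) − 107000 = 279000 km³/yr.
Box B: F(B→C) = (279000 + 46000) − 111000 = 214000 km³/yr.
Box C: F(C→D) = (214000 + 85400) − 76700 = 222700 km³/yr.
Box D throughput = its input = 222700 km³/yr; τ = 31500 / 222700 = 0.1414 yr.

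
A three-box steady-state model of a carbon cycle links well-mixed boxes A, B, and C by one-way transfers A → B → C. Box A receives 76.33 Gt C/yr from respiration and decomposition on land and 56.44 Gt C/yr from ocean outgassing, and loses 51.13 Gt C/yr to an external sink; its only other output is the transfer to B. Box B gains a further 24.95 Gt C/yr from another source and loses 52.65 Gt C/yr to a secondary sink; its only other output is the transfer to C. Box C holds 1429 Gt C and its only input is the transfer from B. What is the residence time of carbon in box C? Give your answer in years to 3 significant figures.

26.5 yr

Box A: F(A→B) = (76.33 + 56.44) − 51.13 = 81.640 Gt C/yr.
Box B: F(B→C) = (81.640 + 24.95) − 52.65 = 53.940 Gt C/yr.
Box C throughput = its input = 53.940 Gt C/yr; τ = 1429 / 53.940 = 26.49 yr.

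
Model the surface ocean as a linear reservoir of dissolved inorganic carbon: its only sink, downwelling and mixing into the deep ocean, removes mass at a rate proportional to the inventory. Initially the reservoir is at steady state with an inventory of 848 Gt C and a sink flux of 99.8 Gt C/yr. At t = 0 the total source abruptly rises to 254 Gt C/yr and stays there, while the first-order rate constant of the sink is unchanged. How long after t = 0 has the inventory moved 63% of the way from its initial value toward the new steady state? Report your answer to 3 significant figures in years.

8.45 yr

τ = M₀/F₀ = 848/99.8 = 8.497 yr.
The remaining gap fraction is e^(−t/τ); 63% covered ⇒ e^(−t/τ) = 0.370.
t = −τ ln(0.370) = 8.497 × 0.9943 = 8.448 yr.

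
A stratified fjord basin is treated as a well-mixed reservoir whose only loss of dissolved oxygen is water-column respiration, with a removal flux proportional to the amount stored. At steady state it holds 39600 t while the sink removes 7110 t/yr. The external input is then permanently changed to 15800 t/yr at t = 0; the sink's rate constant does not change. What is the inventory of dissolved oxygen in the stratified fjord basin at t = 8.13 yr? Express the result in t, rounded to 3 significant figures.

Residence time τ = M₀/F₀ = 5.570 yr. The eventual steady state is M_∞ = M₀·(F₁/F₀) = 39600 × 15800/7110 = 88000 t.
The anomaly ΔM(t) = M(t) − M_∞ decays as ΔM₀·e^(−t/τ) with ΔM₀ = 39600 − 88000 = −48400 t.
At t = 8.13 yr, e^(−t/τ) = e^(−1.460) = 0.2323, so ΔM = −11240 t and M = 88000 − 11240 = 76756 t.

76800 t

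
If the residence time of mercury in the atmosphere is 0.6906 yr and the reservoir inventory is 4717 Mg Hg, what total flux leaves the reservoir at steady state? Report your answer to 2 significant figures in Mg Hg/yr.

F = M / τ = 4717 / 0.6906 = 6830 Mg Hg/yr.

6800 Mg Hg/yr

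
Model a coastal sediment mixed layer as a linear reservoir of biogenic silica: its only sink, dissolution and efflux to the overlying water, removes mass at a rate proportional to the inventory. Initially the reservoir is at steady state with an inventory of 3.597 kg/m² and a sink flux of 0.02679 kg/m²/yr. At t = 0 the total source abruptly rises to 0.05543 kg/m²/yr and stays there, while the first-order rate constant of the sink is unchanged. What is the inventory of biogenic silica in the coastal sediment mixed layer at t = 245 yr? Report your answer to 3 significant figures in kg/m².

6.82 kg/m²

The sink rate constant is k = F₀/M₀ = 0.02679/3.597 = 0.007448 yr⁻¹.
Solving dM/dt = F₁ − kM with M(0) = M₀ gives M(t) = F₁/k + (M₀ − F₁/k)·e^(−kt).
F₁/k = 0.05543/0.007448 = 7.4424 kg/m²; kt = 0.007448 × 245 = 1.825, e^(−kt) = 0.1613.
M(245) = 7.4424 + (3.597 − 7.4424) × 0.1613 = 7.4424 − 0.6201 = 6.8223 kg/m².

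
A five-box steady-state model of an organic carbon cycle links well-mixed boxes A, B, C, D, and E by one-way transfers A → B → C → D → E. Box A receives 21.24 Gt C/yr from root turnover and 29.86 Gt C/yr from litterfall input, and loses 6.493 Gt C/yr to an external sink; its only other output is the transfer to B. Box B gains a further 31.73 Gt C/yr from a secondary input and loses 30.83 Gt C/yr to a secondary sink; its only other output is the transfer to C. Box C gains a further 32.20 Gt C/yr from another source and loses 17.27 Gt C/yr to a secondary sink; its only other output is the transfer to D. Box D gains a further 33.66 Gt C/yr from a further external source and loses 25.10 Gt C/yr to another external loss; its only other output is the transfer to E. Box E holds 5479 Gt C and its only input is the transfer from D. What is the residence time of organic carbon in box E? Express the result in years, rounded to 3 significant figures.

Box A: F(A→B) = (21.24 + 29.86) − 6.493 = 44.607 Gt C/yr.
Box B: F(B→C) = (44.607 + 31.73) − 30.83 = 45.507 Gt C/yr.
Box C: F(C→D) = (45.507 + 32.20) − 17.27 = 60.437 Gt C/yr.
Box D: F(D→E) = (60.437 + 33.66) − 25.10 = 68.997 Gt C/yr.
Box E throughput = its input = 68.997 Gt C/yr; τ = 5479 / 68.997 = 79.41 yr.

79.4 yr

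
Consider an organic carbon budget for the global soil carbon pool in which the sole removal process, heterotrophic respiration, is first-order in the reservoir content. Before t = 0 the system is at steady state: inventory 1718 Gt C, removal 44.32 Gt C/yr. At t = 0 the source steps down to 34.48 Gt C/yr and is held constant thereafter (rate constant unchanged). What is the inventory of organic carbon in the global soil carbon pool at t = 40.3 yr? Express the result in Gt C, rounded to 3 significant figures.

1470 Gt C

Residence time τ = M₀/F₀ = 38.76 yr. The eventual steady state is M_∞ = M₀·(F₁/F₀) = 1718 × 34.48/44.32 = 1336.6 Gt C.
The anomaly ΔM(t) = M(t) − M_∞ decays as ΔM₀·e^(−t/τ) with ΔM₀ = 1718 − 1336.6 = 381.4 Gt C.
At t = 40.3 yr, e^(−t/τ) = e^(−1.040) = 0.3536, so ΔM = 134.9 Gt C and M = 1336.6 + 134.9 = 1471.4 Gt C.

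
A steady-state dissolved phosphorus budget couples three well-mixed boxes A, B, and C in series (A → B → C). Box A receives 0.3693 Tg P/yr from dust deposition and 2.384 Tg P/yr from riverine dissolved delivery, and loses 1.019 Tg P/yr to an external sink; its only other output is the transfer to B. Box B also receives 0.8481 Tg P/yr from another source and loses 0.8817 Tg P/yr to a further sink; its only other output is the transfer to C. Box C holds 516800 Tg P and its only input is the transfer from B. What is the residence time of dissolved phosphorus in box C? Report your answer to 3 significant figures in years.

Box A: F(A→B) = (0.3693 + 2.384) − 1.019 = 1.7343 Tg P/yr.
Box B: F(B→C) = (1.7343 + 0.8481) − 0.8817 = 1.7007 Tg P/yr.
Box C throughput = its input = 1.7007 Tg P/yr; τ = 516800 / 1.7007 = 303900 yr.

304000 yr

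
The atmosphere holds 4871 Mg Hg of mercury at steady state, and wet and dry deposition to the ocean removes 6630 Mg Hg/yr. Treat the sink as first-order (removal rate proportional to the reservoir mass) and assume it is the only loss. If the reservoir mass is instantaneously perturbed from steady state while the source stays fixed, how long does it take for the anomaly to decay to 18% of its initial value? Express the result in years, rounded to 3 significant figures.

1.26 yr

For a linear reservoir the anomaly decays as exp(−t/τ) with τ = M/F = 4871/6630 = 0.7347 yr.
exp(−t/τ) = 0.18 ⇒ t = −τ ln(0.18) = 0.7347 × 1.715 = 1.260 yr.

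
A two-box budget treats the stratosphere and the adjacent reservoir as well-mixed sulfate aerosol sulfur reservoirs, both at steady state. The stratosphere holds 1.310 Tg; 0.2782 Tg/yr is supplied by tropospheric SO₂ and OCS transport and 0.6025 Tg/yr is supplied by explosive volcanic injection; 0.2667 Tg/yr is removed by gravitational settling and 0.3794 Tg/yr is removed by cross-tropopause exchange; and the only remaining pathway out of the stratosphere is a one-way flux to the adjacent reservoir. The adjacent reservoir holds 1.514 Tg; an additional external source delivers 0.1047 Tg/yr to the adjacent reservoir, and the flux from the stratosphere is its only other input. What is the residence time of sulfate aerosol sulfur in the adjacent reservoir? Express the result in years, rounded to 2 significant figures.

4.5 yr

Balance the stratosphere: ΣF_in = 0.2782 + 0.6025 = 0.88070 Tg/yr.
Flux to the adjacent reservoir = ΣF_in − (0.2667 + 0.3794) = 0.23460 Tg/yr.
Total input to the adjacent reservoir = 0.23460 + 0.1047 = 0.33930 Tg/yr; at steady state this equals its total output.
τ = M / F = 1.514 / 0.33930 = 4.462 yr.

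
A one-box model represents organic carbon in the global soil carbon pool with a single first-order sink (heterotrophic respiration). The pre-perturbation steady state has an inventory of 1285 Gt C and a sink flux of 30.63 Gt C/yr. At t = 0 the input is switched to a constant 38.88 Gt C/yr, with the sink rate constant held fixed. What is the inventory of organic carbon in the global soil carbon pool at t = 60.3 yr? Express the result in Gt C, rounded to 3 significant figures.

1550 Gt C

τ = M₀/F₀ = 1285/30.63 = 41.95 yr; rate constant k = 1/τ.
New steady state M_∞ = F₁/k = F₁·τ = 38.88 × 41.95 = 1631.1 Gt C.
M(t) = M_∞ + (M₀ − M_∞)·e^(−t/τ); t/τ = 60.3/41.95 = 1.437, so e^(−t/τ) = 0.2376.
M(t) = 1631.1 − 346.1 × 0.2376 = 1548.9 Gt C.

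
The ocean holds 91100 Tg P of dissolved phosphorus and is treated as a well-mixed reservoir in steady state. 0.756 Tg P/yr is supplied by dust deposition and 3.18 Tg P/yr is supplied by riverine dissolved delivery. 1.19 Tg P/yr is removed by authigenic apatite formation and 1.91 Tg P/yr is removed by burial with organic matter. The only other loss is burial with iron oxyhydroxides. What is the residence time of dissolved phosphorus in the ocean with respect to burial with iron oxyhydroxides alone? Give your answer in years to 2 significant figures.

At steady state ΣF_in = ΣF_out.
ΣF_in = 0.756 + 3.18 = 3.9360 Tg P/yr.
Burial with iron oxyhydroxides flux = ΣF_in − (1.19 + 1.91) = 3.9360 − 3.100 = 0.8360 Tg P/yr.
τ = M / F = 91100 / 0.8360 = 109000 yr.

110000 yr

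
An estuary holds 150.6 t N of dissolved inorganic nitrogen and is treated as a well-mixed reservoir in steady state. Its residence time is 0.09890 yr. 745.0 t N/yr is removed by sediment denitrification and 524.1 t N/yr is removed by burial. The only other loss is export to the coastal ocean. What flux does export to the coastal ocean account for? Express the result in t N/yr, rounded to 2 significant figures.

250 t N/yr

Total removal F = M/τ = 150.6 / 0.09890 = 1523 t N/yr.
Export to the coastal ocean = F − (745.0 + 524.1) = 1523 − 1269 = 253.7 t N/yr.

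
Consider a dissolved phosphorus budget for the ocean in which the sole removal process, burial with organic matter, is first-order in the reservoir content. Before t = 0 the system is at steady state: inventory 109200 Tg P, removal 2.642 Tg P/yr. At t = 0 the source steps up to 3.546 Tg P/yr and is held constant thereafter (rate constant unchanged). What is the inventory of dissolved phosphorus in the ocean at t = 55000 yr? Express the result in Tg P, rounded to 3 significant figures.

Residence time τ = M₀/F₀ = 41330 yr. The eventual steady state is M_∞ = M₀·(F₁/F₀) = 109200 × 3.546/2.642 = 146560 Tg P.
The anomaly ΔM(t) = M(t) − M_∞ decays as ΔM₀·e^(−t/τ) with ΔM₀ = 109200 − 146560 = −37360 Tg P.
At t = 55000 yr, e^(−t/τ) = e^(−1.331) = 0.2643, so ΔM = −9875 Tg P and M = 146560 − 9875 = 136690 Tg P.

137000 Tg P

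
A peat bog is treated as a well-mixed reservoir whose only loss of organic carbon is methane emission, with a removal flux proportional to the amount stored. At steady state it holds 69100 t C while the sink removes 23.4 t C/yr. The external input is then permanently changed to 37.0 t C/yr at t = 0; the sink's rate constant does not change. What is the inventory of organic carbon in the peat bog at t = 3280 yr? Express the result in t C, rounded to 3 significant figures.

The sink rate constant is k = F₀/M₀ = 23.4/69100 = 0.0003386 yr⁻¹.
Solving dM/dt = F₁ − kM with M(0) = M₀ gives M(t) = F₁/k + (M₀ − F₁/k)·e^(−kt).
F₁/k = 37.0/0.0003386 = 109260 t C; kt = 0.0003386 × 3280 = 1.111, e^(−kt) = 0.3293.
M(3280) = 109260 + (69100 − 109260) × 0.3293 = 109260 − 13230 = 96035 t C.

96000 t C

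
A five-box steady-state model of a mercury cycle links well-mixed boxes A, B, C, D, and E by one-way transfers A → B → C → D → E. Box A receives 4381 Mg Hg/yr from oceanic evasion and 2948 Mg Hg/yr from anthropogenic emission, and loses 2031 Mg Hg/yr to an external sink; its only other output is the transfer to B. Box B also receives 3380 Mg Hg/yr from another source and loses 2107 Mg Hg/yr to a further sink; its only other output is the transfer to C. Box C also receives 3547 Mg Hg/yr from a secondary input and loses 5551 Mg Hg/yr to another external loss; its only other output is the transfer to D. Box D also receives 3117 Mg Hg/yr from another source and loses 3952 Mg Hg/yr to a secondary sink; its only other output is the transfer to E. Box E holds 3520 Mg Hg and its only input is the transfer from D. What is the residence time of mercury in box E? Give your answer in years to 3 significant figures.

Box A: F(A→B) = (4381 + 2948) − 2031 = 5298.0 Mg Hg/yr.
Box B: F(B→C) = (5298.0 + 3380) − 2107 = 6571.0 Mg Hg/yr.
Box C: F(C→D) = (6571.0 + 3547) − 5551 = 4567.0 Mg Hg/yr.
Box D: F(D→E) = (4567.0 + 3117) − 3952 = 3732.0 Mg Hg/yr.
Box E throughput = its input = 3732.0 Mg Hg/yr; τ = 3520 / 3732.0 = 0.9432 yr.

0.943 yr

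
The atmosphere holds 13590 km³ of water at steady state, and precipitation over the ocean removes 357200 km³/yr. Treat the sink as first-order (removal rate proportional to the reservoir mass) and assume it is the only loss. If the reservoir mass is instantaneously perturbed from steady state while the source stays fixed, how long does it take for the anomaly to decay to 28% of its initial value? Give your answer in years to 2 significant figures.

For a linear reservoir the anomaly decays as exp(−t/τ) with τ = M/F = 13590/357200 = 0.03805 yr.
exp(−t/τ) = 0.28 ⇒ t = −τ ln(0.28) = 0.03805 × 1.273 = 0.04843 yr.

0.048 yr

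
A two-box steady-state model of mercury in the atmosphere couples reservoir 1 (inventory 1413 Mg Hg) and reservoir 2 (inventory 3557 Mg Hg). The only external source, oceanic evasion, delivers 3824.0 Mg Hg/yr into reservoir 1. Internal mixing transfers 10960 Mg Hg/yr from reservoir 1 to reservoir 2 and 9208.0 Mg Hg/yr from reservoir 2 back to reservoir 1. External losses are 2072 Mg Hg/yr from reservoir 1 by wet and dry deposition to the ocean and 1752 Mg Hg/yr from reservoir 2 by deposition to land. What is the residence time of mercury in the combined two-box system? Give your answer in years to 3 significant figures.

1.30 yr

Residence time in the combined system uses the total inventory and the total *external* removal — internal exchanges between the two boxes cancel.
M_total = 1413 + 3557 = 4970.0 Mg Hg.
ΣF_external_out = 2072 + 1752 = 3824.0 Mg Hg/yr.
τ = M_total / ΣF_ext = 4970.0 / 3824.0 = 1.300 yr.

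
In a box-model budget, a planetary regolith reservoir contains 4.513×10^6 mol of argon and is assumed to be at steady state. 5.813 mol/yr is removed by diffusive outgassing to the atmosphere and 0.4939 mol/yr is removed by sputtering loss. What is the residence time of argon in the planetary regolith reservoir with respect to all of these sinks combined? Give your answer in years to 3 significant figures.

Total removal flux = 5.813 + 0.4939 = 6.3069 mol/yr.
τ = M / ΣF_out = 4.513×10^6 / 6.3069 = 715600 yr.

716000 yr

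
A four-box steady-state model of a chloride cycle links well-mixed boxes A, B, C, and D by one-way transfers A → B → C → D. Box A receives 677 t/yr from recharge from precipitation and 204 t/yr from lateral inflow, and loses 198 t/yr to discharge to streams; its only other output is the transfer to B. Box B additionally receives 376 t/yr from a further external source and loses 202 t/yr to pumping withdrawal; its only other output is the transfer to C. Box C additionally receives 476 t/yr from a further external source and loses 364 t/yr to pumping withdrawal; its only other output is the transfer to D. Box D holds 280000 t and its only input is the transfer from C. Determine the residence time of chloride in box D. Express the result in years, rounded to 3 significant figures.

289 yr

Box A: F(A→B) = (677 + 204) − 198 = 683.00 t/yr.
Box B: F(B→C) = (683.00 + 376) − 202 = 857.00 t/yr.
Box C: F(C→D) = (857.00 + 476) − 364 = 969.00 t/yr.
Box D throughput = its input = 969.00 t/yr; τ = 280000 / 969.00 = 289.0 yr.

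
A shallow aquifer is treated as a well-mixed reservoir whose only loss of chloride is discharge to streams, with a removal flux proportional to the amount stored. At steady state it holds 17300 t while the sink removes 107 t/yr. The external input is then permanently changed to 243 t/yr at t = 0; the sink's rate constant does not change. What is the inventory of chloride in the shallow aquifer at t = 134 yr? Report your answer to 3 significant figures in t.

29700 t

Residence time τ = M₀/F₀ = 161.7 yr. The eventual steady state is M_∞ = M₀·(F₁/F₀) = 17300 × 243/107 = 39289 t.
The anomaly ΔM(t) = M(t) − M_∞ decays as ΔM₀·e^(−t/τ) with ΔM₀ = 17300 − 39289 = −21990 t.
At t = 134 yr, e^(−t/τ) = e^(−0.8288) = 0.4366, so ΔM = −9600 t and M = 39289 − 9600 = 29689 t.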